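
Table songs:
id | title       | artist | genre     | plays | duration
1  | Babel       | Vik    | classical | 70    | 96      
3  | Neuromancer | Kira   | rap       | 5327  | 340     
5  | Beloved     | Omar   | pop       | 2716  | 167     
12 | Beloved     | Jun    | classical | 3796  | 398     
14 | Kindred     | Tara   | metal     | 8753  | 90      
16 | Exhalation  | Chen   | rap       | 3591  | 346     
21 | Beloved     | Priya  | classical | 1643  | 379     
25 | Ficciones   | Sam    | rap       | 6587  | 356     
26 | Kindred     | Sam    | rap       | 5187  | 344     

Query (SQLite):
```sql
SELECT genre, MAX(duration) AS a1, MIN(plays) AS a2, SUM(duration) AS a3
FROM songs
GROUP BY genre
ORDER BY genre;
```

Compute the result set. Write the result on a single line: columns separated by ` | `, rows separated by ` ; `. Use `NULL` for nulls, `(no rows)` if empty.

Group songs by genre.
Per group compute: MAX(duration), MIN(plays), SUM(duration).
  classical: ids {1, 12, 21} → MAX(duration)=398, MIN(plays)=70, SUM(duration)=873
  metal: ids {14} → MAX(duration)=90, MIN(plays)=8753, SUM(duration)=90
  pop: ids {5} → MAX(duration)=167, MIN(plays)=2716, SUM(duration)=167
  rap: ids {3, 16, 25, 26} → MAX(duration)=356, MIN(plays)=3591, SUM(duration)=1386

classical | 398 | 70 | 873 ; metal | 90 | 8753 | 90 ; pop | 167 | 2716 | 167 ; rap | 356 | 3591 | 1386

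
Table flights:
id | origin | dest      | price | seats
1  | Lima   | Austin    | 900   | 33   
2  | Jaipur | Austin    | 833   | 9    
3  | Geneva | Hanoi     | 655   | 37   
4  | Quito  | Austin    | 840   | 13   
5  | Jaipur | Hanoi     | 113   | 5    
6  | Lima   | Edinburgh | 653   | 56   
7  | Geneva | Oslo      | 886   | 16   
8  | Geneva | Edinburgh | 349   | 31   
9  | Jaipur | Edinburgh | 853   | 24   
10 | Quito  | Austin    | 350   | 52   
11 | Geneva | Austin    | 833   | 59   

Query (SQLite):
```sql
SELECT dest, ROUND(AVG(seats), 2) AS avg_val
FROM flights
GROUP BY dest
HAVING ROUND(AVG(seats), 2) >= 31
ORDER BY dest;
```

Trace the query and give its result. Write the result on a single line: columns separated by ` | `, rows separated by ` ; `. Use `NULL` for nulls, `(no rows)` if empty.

Partition flights by dest; compute ROUND(AVG(seats), 2) within each group.
HAVING: keep groups where ROUND(AVG(seats), 2) >= 31.
  Austin: ids {1, 2, 4, 10, 11} → ROUND(AVG(seats), 2)=33.2
  Edinburgh: ids {6, 8, 9} → ROUND(AVG(seats), 2)=37
  Hanoi: ids {3, 5} → ROUND(AVG(seats), 2)=21
  Oslo: ids {7} → ROUND(AVG(seats), 2)=16

Austin | 33.2 ; Edinburgh | 37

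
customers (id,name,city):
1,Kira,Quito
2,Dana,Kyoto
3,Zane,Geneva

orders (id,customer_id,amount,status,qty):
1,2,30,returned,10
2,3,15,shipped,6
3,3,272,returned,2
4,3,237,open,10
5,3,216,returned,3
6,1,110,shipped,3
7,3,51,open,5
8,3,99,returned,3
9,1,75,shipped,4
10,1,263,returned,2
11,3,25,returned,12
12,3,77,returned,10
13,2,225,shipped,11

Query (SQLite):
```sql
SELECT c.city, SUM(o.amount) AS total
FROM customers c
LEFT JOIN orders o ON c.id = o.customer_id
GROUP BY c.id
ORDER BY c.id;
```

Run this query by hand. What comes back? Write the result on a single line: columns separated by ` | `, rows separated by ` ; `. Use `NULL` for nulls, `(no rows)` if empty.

Quito | 448 ; Kyoto | 255 ; Geneva | 992

LEFT JOIN keeps every customers row; unmatched ones get NULL for orders columns.
Group by customers.id and compute SUM(o.amount). SUM over an all-NULL group is NULL.
  1: ids {6, 9, 10} → SUM(o.amount)=448
  2: ids {1, 13} → SUM(o.amount)=255
  3: ids {2, 3, 4, 5, 7, 8, 11, 12} → SUM(o.amount)=992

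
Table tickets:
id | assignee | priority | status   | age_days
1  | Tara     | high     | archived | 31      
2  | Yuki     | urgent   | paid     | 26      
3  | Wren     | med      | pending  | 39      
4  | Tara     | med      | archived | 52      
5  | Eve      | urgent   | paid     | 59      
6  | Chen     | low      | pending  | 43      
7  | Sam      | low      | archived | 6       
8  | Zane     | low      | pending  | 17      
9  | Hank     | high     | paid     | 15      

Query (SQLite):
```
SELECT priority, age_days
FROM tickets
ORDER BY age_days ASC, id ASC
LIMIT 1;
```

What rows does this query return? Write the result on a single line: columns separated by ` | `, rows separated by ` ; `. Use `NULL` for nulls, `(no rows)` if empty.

low | 6

Sort by age_days asc, tiebreak id asc: (6, id=7), (15, id=9), (17, id=8), (26, id=2) …. Take first 1.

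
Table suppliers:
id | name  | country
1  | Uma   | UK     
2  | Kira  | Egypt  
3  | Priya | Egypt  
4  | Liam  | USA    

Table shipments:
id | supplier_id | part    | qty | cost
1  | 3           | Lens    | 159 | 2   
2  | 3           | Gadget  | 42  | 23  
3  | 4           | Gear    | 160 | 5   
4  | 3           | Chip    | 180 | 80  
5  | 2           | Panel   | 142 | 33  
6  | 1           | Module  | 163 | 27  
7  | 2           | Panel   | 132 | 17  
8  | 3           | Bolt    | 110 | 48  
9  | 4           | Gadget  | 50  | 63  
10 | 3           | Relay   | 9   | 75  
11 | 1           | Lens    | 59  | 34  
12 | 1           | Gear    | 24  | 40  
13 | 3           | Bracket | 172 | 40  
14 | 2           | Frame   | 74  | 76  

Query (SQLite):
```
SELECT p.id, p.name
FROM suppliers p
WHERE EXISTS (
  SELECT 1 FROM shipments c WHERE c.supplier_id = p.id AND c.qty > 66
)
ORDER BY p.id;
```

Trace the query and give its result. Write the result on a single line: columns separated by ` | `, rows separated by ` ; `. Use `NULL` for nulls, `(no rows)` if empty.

1 | Uma ; 2 | Kira ; 3 | Priya ; 4 | Liam

For each suppliers row, check whether any shipments with matching supplier_id has qty > 66.
Keep rows where that is true.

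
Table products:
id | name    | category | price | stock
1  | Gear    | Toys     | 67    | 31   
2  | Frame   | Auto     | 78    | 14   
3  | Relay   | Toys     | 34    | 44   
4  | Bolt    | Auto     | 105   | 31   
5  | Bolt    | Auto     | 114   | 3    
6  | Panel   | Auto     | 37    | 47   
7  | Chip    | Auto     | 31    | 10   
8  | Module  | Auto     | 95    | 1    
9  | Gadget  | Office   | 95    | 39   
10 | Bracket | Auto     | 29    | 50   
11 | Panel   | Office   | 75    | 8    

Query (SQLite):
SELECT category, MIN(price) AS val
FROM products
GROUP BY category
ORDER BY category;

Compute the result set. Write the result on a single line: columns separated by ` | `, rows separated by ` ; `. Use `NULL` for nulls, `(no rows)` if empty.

Auto | 29 ; Office | 75 ; Toys | 34

Partition products by category; compute MIN(price) within each group.
  Auto: ids {2, 4, 5, 6, 7, 8, 10} → MIN(price)=29
  Office: ids {9, 11} → MIN(price)=75
  Toys: ids {1, 3} → MIN(price)=34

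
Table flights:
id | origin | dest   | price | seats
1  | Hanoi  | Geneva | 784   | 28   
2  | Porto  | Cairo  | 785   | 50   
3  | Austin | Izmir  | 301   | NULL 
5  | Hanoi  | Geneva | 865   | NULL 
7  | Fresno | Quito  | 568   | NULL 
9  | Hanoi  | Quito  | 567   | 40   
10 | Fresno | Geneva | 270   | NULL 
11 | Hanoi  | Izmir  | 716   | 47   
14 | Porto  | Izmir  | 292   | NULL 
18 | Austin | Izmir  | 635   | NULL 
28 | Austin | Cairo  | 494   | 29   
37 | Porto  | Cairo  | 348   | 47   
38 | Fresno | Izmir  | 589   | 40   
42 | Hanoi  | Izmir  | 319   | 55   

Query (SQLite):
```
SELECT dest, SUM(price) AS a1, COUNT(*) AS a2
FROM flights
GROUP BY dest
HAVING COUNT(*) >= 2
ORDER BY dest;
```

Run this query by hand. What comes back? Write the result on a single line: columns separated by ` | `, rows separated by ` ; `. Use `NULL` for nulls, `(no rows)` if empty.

Group flights by dest.
Per group compute: SUM(price), COUNT(*).
HAVING: drop groups with fewer than 2 rows.
  Cairo: ids {2, 28, 37} → SUM(price)=1627, COUNT(*)=3
  Geneva: ids {1, 5, 10} → SUM(price)=1919, COUNT(*)=3
  Izmir: ids {3, 11, 14, 18, 38, 42} → SUM(price)=2852, COUNT(*)=6
  Quito: ids {7, 9} → SUM(price)=1135, COUNT(*)=2

Cairo | 1627 | 3 ; Geneva | 1919 | 3 ; Izmir | 2852 | 6 ; Quito | 1135 | 2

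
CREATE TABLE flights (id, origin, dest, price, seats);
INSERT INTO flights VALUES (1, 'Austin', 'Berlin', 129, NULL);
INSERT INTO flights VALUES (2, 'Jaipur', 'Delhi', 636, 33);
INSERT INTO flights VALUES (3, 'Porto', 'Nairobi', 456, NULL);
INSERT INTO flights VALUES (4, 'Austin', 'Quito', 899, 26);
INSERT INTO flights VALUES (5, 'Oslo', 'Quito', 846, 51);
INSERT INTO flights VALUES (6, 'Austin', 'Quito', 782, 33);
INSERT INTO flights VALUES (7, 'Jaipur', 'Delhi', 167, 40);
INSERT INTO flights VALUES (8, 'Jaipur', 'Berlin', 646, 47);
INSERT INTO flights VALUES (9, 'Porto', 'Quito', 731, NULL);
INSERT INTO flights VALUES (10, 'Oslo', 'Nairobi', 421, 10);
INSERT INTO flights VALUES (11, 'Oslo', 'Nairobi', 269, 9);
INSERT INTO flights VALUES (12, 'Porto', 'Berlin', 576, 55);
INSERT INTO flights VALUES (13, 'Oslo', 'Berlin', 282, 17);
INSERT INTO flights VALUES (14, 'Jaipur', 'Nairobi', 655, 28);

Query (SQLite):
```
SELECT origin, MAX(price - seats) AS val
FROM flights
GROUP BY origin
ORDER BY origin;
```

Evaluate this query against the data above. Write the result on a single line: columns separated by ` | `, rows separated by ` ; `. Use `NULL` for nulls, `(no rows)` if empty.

Austin | 873 ; Jaipur | 627 ; Oslo | 795 ; Porto | 521

For each row compute price - seats.
Group by origin; take MAX of the expression per group.
  Austin: ids {1, 4, 6} → MAX(price - seats)=873
  Jaipur: ids {2, 7, 8, 14} → MAX(price - seats)=627
  Oslo: ids {5, 10, 11, 13} → MAX(price - seats)=795
  Porto: ids {3, 9, 12} → MAX(price - seats)=521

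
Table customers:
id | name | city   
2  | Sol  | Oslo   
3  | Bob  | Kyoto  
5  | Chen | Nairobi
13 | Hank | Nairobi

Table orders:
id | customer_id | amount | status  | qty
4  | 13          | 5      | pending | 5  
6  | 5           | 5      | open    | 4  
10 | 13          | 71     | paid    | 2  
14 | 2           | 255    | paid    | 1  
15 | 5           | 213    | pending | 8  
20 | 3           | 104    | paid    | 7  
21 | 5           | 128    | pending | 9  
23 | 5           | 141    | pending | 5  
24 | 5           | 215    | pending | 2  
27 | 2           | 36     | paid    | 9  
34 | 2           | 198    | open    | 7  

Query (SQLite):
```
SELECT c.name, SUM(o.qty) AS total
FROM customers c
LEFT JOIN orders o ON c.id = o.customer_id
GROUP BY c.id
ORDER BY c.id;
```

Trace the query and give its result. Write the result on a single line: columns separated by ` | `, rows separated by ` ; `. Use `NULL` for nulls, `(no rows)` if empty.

Sol | 17 ; Bob | 7 ; Chen | 28 ; Hank | 7

LEFT JOIN keeps every customers row; unmatched ones get NULL for orders columns.
Group by customers.id and compute SUM(o.qty). SUM over an all-NULL group is NULL.
  2: ids {14, 27, 34} → SUM(o.qty)=17
  3: ids {20} → SUM(o.qty)=7
  5: ids {6, 15, 21, 23, 24} → SUM(o.qty)=28
  13: ids {4, 10} → SUM(o.qty)=7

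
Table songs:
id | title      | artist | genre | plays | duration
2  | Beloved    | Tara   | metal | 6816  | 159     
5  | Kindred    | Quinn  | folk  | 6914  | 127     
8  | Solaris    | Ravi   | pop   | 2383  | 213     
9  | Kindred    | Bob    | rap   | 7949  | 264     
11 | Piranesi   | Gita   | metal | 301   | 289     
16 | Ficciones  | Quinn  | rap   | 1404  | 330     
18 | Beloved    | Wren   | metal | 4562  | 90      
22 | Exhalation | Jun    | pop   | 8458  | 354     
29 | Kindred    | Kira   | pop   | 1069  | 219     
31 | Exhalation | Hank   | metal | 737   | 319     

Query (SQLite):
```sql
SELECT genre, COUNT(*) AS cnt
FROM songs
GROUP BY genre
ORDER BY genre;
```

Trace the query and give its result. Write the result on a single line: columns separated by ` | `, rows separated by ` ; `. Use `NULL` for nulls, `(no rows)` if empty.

folk | 1 ; metal | 4 ; pop | 3 ; rap | 2

Partition songs by genre; compute COUNT(*) within each group.
  folk: ids {5} → COUNT(*)=1
  metal: ids {2, 11, 18, 31} → COUNT(*)=4
  pop: ids {8, 22, 29} → COUNT(*)=3
  rap: ids {9, 16} → COUNT(*)=2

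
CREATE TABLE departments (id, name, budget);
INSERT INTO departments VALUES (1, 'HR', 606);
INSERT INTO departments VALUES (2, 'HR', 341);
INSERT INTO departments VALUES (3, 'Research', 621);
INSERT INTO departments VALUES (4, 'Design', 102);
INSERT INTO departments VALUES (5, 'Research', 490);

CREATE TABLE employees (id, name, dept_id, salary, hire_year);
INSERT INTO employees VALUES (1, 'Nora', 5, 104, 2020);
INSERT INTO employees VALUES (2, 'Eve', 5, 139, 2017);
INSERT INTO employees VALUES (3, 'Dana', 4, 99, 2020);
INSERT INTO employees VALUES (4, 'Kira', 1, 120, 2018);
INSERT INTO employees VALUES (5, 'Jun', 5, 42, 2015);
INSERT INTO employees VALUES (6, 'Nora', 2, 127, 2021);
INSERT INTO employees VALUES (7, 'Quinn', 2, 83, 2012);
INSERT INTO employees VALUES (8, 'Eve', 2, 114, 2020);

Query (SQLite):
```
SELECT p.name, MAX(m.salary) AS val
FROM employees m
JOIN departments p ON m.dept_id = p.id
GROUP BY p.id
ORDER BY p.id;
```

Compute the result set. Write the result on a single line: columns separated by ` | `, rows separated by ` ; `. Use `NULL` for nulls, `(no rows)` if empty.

Join each employees row to its departments via dept_id.
Group joined rows by departments.id; compute MAX(m.salary) per group.
  1: ids {4} → MAX(m.salary)=120
  2: ids {6, 7, 8} → MAX(m.salary)=127
  4: ids {3} → MAX(m.salary)=99
  5: ids {1, 2, 5} → MAX(m.salary)=139

HR | 120 ; HR | 127 ; Design | 99 ; Research | 139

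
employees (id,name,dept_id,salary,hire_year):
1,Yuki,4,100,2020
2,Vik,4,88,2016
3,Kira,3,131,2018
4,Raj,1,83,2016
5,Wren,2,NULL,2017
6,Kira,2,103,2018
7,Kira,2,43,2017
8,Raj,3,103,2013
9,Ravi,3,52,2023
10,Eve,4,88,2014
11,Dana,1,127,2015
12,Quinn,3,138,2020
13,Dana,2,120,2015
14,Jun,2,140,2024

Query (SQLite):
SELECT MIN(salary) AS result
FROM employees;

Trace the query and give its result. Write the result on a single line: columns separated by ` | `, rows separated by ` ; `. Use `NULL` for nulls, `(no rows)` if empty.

All salary values: [100, 88, 131, 83, NULL, 103, 43, 103, 52, 88, 127, 138, 120, 140].
MIN of non-NULL values = 43.

43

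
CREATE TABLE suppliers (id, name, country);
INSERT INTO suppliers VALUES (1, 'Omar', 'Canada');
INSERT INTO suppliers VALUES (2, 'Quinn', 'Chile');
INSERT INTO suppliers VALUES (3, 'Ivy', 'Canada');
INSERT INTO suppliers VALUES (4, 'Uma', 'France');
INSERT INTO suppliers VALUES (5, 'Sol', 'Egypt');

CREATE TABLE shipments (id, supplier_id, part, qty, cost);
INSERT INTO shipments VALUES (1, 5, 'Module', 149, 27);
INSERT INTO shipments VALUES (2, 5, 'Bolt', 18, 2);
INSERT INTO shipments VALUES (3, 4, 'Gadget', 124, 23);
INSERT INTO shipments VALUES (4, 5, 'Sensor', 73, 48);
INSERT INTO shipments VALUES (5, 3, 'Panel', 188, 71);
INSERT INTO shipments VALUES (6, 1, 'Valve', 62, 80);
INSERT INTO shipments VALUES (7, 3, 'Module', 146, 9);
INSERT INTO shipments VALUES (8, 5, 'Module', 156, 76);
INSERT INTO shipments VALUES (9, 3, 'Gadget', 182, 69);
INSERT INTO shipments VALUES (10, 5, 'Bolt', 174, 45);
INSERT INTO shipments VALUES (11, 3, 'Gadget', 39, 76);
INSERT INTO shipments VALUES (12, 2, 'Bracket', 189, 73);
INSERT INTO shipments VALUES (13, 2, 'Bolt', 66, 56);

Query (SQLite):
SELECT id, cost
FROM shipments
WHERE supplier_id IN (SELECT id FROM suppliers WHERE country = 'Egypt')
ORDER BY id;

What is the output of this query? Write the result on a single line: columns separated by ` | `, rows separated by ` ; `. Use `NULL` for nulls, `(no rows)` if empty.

Inner query: suppliers.id where country = 'Egypt'.
Outer: keep shipments rows whose supplier_id is in that set.
Inner query → {5}

1 | 27 ; 2 | 2 ; 4 | 48 ; 8 | 76 ; 10 | 45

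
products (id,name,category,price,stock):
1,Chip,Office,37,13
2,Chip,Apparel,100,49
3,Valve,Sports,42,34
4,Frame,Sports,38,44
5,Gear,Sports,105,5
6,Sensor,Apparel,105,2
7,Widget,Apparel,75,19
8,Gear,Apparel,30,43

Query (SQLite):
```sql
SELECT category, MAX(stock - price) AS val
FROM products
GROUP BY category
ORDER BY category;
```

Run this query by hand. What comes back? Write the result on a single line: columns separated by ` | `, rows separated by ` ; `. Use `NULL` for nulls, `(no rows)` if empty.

Apparel | 13 ; Office | -24 ; Sports | 6

For each row compute stock - price.
Group by category; take MAX of the expression per group.
  Apparel: ids {2, 6, 7, 8} → MAX(stock - price)=13
  Office: ids {1} → MAX(stock - price)=-24
  Sports: ids {3, 4, 5} → MAX(stock - price)=6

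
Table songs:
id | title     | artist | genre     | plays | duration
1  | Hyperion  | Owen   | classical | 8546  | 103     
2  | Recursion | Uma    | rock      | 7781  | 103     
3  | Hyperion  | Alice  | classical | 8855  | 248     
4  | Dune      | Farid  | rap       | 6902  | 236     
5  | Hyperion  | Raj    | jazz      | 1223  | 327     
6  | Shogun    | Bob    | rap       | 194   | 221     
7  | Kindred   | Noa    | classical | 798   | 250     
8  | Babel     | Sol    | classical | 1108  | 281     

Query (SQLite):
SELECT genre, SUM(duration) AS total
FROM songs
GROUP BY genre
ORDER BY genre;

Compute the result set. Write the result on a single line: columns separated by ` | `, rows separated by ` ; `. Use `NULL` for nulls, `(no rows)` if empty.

classical | 882 ; jazz | 327 ; rap | 457 ; rock | 103

Partition songs by genre; compute SUM(duration) within each group.
  classical: ids {1, 3, 7, 8} → SUM(duration)=882
  jazz: ids {5} → SUM(duration)=327
  rap: ids {4, 6} → SUM(duration)=457
  rock: ids {2} → SUM(duration)=103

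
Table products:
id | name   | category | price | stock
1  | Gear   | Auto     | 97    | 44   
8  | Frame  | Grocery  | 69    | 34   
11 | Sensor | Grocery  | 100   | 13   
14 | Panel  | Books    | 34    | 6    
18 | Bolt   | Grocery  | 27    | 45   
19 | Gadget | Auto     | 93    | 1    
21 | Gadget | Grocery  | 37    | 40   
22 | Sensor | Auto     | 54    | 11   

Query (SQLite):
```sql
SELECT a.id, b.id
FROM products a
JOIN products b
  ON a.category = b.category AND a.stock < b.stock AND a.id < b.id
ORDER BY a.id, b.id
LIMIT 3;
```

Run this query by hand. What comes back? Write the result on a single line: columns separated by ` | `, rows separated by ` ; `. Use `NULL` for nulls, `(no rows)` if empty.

Pairs (a,b) with same category, a.stock < b.stock, a.id < b.id.
category groups: Auto:{1,19,22} Books:{14} Grocery:{8,11,18,21}
Ordered by (a.id, b.id); first 3.

8 | 18 ; 8 | 21 ; 11 | 18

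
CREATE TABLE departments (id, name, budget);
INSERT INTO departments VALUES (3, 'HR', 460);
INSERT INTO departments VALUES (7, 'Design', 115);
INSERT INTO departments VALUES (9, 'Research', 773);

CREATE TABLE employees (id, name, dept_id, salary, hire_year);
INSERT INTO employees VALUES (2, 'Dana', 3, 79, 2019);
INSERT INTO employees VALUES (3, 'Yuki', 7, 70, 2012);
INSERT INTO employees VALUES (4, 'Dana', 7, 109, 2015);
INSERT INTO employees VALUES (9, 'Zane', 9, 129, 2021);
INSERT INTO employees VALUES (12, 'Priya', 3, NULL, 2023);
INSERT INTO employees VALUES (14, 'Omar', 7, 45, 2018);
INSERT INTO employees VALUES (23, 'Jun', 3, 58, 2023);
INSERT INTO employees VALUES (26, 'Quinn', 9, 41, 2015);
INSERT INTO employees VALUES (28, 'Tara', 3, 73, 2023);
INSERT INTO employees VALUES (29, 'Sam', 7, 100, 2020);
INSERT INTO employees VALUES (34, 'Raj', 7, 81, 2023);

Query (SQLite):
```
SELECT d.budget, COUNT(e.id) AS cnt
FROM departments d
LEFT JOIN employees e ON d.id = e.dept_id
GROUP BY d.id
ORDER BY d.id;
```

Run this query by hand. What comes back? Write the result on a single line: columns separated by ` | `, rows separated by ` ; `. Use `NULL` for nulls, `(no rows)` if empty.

460 | 4 ; 115 | 5 ; 773 | 2

LEFT JOIN keeps every departments row; unmatched ones get NULL for employees columns.
Group by departments.id and compute COUNT(e.id). COUNT(col) of an all-NULL group is 0.
  3: ids {2, 12, 23, 28} → COUNT(e.id)=4
  7: ids {3, 4, 14, 29, 34} → COUNT(e.id)=5
  9: ids {9, 26} → COUNT(e.id)=2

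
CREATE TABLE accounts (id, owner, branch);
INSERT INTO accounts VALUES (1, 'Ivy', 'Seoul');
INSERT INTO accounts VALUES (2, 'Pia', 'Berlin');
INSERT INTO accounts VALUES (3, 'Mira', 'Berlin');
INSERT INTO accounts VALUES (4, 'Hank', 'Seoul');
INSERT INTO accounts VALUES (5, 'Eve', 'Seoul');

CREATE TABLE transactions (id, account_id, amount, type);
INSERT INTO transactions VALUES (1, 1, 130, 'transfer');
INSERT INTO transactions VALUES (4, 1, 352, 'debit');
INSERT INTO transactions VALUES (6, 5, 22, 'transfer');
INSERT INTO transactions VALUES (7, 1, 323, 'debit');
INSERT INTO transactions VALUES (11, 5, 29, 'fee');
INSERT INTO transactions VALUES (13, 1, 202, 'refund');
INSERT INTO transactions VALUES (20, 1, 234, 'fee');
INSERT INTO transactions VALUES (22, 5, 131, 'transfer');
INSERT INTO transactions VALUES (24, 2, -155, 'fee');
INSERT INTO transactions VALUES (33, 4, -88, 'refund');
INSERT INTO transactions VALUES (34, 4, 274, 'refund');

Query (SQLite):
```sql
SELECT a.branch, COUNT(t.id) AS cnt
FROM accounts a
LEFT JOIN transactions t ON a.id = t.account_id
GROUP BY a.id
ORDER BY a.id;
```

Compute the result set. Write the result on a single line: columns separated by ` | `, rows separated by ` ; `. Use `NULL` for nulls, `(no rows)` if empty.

Seoul | 5 ; Berlin | 1 ; Berlin | 0 ; Seoul | 2 ; Seoul | 3

LEFT JOIN keeps every accounts row; unmatched ones get NULL for transactions columns.
Group by accounts.id and compute COUNT(t.id). COUNT(col) of an all-NULL group is 0.
  1: ids {1, 4, 7, 13, 20} → COUNT(t.id)=5
  2: ids {24} → COUNT(t.id)=1
  3: ids {—} → COUNT(t.id)=0
  4: ids {33, 34} → COUNT(t.id)=2
  5: ids {6, 11, 22} → COUNT(t.id)=3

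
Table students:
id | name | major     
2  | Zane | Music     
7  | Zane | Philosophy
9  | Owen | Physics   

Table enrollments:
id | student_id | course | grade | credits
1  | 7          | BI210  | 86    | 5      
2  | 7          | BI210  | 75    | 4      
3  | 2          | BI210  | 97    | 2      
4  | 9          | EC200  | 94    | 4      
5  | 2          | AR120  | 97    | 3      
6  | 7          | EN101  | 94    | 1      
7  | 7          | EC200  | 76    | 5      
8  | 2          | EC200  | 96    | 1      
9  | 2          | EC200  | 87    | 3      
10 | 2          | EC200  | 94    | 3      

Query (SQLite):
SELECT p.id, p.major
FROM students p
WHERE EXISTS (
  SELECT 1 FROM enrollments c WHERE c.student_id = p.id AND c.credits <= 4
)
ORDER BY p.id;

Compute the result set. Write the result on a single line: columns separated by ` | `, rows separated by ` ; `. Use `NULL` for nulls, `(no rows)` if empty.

2 | Music ; 7 | Philosophy ; 9 | Physics

For each students row, check whether any enrollments with matching student_id has credits <= 4.
Keep rows where that is true.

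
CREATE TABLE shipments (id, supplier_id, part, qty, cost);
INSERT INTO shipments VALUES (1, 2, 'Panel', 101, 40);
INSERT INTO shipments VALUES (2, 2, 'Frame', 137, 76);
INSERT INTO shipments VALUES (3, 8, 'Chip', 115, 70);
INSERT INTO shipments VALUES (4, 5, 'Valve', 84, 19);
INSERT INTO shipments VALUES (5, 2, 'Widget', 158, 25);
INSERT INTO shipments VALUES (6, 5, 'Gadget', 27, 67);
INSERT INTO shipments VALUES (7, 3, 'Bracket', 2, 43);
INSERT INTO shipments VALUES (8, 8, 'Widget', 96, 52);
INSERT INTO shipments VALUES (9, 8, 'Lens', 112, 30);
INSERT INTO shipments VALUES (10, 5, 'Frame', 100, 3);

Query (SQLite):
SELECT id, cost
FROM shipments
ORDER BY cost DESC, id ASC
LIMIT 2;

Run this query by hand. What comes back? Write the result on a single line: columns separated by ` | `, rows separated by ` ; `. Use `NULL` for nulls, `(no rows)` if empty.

Sort by cost desc, tiebreak id asc: (76, id=2), (70, id=3), (67, id=6), (52, id=8), (43, id=7) …. Take first 2.

2 | 76 ; 3 | 70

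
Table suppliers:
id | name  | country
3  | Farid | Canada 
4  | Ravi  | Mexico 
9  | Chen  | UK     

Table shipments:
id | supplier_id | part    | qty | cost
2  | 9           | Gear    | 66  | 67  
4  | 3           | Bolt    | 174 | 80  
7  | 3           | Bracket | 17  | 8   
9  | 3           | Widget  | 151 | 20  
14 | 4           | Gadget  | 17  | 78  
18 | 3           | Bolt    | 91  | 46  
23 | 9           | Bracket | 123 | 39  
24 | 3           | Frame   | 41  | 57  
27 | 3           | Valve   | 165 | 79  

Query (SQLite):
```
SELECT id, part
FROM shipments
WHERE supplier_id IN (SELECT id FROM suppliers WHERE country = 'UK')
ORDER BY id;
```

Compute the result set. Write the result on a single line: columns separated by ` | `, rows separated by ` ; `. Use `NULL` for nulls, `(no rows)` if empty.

2 | Gear ; 23 | Bracket

Inner query: suppliers.id where country = 'UK'.
Outer: keep shipments rows whose supplier_id is in that set.
Inner query → {9}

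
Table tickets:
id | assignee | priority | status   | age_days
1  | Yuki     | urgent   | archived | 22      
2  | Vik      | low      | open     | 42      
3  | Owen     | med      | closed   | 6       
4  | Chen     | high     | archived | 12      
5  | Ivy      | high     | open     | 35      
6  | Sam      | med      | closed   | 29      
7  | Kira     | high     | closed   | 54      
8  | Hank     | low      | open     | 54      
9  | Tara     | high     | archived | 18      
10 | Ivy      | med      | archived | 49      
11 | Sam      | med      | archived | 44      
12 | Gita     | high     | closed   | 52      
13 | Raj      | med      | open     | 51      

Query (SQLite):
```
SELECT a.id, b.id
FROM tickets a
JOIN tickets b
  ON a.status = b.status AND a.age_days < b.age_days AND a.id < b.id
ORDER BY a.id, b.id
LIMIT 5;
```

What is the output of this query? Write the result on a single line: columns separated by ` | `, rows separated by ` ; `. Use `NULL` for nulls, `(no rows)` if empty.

Pairs (a,b) with same status, a.age_days < b.age_days, a.id < b.id.
status groups: archived:{1,4,9,10,11} closed:{3,6,7,12} open:{2,5,8,13}
Ordered by (a.id, b.id); first 5.

1 | 10 ; 1 | 11 ; 2 | 8 ; 2 | 13 ; 3 | 6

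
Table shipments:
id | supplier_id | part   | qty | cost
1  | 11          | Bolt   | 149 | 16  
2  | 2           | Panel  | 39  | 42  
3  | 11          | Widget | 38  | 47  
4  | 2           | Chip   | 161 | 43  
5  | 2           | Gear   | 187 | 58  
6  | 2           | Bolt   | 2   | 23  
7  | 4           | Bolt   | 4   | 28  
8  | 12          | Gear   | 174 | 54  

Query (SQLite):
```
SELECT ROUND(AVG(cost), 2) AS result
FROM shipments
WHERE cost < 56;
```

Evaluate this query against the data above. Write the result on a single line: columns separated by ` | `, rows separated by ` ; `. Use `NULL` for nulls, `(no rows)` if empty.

36.14

Rows where cost < 56 → cost values: [16, 42, 47, 43, 23, 28, 54].
AVG = 253 / 7 (rounded to 2 dp).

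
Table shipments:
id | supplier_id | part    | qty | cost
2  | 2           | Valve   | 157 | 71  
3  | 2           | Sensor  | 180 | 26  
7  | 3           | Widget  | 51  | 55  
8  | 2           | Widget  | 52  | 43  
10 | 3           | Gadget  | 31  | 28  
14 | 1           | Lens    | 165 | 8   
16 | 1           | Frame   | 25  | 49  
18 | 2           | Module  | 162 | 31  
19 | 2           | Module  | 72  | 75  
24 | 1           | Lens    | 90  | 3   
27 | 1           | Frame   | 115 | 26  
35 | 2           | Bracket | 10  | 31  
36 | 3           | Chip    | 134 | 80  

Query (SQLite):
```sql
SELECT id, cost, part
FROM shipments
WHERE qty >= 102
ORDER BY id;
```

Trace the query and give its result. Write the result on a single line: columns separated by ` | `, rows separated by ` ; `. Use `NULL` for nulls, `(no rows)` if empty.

qty >= 102: ids {2, 3, 14, 18, 27, 36}

2 | 71 | Valve ; 3 | 26 | Sensor ; 14 | 8 | Lens ; 18 | 31 | Module ; 27 | 26 | Frame ; 36 | 80 | Chip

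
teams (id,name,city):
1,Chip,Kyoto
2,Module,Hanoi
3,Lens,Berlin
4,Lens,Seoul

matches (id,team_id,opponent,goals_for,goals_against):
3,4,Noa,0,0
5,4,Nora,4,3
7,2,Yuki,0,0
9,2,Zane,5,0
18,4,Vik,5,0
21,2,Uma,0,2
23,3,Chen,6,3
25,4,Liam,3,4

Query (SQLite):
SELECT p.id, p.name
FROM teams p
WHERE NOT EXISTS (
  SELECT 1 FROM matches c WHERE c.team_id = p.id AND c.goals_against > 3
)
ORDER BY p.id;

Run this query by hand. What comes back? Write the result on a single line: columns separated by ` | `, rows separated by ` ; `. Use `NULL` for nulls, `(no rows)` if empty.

1 | Chip ; 2 | Module ; 3 | Lens

For each teams row, check whether any matches with matching team_id has goals_against > 3.
Keep rows where that is false.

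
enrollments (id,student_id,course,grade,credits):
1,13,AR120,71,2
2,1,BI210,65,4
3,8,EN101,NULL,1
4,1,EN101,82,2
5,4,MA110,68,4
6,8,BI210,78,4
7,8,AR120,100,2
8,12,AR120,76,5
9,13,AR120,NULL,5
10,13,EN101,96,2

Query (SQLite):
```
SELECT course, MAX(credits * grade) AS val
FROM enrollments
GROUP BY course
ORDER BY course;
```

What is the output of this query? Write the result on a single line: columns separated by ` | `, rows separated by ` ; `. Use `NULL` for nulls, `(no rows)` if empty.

AR120 | 380 ; BI210 | 312 ; EN101 | 192 ; MA110 | 272

For each row compute credits * grade.
Group by course; take MAX of the expression per group.
  AR120: ids {1, 7, 8, 9} → MAX(credits * grade)=380
  BI210: ids {2, 6} → MAX(credits * grade)=312
  EN101: ids {3, 4, 10} → MAX(credits * grade)=192
  MA110: ids {5} → MAX(credits * grade)=272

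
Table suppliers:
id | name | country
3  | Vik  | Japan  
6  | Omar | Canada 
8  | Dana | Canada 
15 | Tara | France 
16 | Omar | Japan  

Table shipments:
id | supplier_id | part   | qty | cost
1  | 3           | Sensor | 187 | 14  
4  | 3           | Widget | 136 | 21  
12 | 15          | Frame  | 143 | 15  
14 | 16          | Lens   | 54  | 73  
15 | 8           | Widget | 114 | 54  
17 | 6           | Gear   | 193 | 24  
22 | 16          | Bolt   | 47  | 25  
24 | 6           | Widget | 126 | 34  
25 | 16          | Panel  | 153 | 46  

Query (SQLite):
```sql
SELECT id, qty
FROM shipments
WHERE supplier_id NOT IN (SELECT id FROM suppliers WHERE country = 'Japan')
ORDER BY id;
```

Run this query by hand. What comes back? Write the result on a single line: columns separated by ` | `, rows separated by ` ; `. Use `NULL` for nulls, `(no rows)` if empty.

Inner query: suppliers.id where country = 'Japan'.
Outer: keep shipments rows whose supplier_id is not in that set.
Inner query → {3, 16}

12 | 143 ; 15 | 114 ; 17 | 193 ; 24 | 126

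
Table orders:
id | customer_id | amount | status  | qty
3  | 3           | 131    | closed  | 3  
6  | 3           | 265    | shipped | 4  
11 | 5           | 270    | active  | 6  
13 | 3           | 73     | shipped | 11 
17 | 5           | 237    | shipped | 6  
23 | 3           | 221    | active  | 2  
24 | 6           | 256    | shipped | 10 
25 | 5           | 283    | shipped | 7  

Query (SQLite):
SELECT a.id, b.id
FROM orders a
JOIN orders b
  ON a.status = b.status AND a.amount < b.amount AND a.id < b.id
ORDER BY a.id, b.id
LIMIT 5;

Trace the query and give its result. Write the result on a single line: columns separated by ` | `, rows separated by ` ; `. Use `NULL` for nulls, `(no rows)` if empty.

Pairs (a,b) with same status, a.amount < b.amount, a.id < b.id.
status groups: active:{11,23} closed:{3} shipped:{6,13,17,24,25}
Ordered by (a.id, b.id); first 5.

6 | 25 ; 13 | 17 ; 13 | 24 ; 13 | 25 ; 17 | 24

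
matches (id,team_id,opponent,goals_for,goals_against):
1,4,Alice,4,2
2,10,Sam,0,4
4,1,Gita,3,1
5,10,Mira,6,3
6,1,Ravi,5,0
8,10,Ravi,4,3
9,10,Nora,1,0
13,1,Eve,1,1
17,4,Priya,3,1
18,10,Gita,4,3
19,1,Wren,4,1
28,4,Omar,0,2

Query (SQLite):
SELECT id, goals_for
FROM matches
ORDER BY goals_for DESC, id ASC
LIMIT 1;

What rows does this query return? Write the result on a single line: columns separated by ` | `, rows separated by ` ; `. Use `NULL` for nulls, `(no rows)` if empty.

Sort by goals_for desc, tiebreak id asc: (6, id=5), (5, id=6), (4, id=1), (4, id=8) …. Take first 1.

5 | 6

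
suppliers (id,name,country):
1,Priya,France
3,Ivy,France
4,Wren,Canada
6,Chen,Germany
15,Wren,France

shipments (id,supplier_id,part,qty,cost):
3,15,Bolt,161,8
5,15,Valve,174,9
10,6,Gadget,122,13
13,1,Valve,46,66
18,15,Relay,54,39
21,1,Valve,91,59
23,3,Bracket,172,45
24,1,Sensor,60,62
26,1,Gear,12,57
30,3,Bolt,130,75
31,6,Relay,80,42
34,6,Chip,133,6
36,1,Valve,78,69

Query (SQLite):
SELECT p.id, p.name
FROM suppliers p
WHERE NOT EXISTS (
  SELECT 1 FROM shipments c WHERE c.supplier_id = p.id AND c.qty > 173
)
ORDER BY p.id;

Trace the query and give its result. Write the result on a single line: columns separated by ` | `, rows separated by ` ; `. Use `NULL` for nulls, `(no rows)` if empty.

For each suppliers row, check whether any shipments with matching supplier_id has qty > 173.
Keep rows where that is false.

1 | Priya ; 3 | Ivy ; 4 | Wren ; 6 | Chen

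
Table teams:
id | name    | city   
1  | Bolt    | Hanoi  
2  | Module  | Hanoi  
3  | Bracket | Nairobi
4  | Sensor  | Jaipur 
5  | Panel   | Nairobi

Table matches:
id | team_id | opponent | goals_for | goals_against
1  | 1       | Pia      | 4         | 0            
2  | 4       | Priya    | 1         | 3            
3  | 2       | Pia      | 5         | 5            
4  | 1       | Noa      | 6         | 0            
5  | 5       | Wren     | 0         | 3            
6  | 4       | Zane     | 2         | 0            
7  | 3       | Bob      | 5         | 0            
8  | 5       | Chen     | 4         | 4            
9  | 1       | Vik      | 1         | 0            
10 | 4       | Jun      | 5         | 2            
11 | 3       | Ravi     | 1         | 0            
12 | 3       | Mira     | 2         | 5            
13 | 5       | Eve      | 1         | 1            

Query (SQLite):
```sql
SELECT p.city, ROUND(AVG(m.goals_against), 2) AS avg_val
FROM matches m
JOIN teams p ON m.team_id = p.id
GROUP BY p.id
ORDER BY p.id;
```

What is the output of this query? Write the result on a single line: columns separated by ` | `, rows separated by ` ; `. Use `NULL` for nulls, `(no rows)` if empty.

Hanoi | 0 ; Hanoi | 5 ; Nairobi | 1.67 ; Jaipur | 1.67 ; Nairobi | 2.67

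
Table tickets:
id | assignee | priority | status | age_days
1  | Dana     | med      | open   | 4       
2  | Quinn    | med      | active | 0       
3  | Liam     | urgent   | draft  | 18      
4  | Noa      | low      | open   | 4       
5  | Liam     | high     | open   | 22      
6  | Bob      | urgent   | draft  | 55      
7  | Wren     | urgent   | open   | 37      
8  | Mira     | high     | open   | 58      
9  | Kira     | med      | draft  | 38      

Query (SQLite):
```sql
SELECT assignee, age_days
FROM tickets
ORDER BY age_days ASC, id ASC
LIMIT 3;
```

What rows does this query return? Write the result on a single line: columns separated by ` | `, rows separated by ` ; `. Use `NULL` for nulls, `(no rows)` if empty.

Sort by age_days asc, tiebreak id asc: (0, id=2), (4, id=1), (4, id=4), (18, id=3), (22, id=5), (37, id=7) …. Take first 3.

Quinn | 0 ; Dana | 4 ; Noa | 4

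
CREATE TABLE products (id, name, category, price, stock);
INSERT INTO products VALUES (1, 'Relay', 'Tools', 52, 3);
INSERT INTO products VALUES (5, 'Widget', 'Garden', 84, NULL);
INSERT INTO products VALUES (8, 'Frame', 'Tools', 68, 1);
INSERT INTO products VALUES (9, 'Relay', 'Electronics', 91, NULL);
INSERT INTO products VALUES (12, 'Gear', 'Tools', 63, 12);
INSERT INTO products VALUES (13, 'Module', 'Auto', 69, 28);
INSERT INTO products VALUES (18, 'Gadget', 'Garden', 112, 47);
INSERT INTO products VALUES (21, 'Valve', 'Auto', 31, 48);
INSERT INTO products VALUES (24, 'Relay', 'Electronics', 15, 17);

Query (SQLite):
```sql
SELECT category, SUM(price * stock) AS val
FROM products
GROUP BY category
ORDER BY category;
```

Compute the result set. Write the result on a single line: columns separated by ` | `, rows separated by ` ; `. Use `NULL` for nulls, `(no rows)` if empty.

For each row compute price * stock.
Group by category; take SUM of the expression per group.
  Auto: ids {13, 21} → SUM(price * stock)=3420
  Electronics: ids {9, 24} → SUM(price * stock)=255
  Garden: ids {5, 18} → SUM(price * stock)=5264
  Tools: ids {1, 8, 12} → SUM(price * stock)=980

Auto | 3420 ; Electronics | 255 ; Garden | 5264 ; Tools | 980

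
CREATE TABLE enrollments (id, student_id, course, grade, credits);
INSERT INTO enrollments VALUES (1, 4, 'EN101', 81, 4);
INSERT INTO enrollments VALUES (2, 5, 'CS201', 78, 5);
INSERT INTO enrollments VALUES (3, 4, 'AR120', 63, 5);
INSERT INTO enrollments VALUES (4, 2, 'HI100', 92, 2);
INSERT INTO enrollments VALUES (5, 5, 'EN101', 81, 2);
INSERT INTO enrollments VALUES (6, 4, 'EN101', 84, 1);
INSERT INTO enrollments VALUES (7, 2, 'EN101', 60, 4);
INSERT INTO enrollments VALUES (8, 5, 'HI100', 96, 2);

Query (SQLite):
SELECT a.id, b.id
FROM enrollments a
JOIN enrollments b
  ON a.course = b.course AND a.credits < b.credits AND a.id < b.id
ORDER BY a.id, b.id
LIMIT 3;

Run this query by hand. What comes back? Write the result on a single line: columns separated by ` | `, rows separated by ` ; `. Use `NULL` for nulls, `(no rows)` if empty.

5 | 7 ; 6 | 7

Pairs (a,b) with same course, a.credits < b.credits, a.id < b.id.
course groups: AR120:{3} CS201:{2} EN101:{1,5,6,7} HI100:{4,8}
Ordered by (a.id, b.id); first 3.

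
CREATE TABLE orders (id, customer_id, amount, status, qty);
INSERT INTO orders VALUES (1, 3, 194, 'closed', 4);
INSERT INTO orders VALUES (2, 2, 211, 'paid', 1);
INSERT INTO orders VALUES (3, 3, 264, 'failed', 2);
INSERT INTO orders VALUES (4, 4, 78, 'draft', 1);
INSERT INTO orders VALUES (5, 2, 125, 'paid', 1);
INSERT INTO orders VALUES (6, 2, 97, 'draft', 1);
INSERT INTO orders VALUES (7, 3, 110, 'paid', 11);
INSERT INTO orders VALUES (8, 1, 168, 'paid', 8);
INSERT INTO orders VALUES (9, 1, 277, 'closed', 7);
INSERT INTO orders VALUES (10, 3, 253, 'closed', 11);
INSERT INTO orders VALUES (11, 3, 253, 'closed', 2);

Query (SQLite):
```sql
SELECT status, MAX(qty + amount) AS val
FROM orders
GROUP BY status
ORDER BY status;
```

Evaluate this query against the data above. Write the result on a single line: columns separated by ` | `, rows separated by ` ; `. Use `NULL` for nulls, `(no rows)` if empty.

For each row compute qty + amount.
Group by status; take MAX of the expression per group.
  closed: ids {1, 9, 10, 11} → MAX(qty + amount)=284
  draft: ids {4, 6} → MAX(qty + amount)=98
  failed: ids {3} → MAX(qty + amount)=266
  paid: ids {2, 5, 7, 8} → MAX(qty + amount)=212

closed | 284 ; draft | 98 ; failed | 266 ; paid | 212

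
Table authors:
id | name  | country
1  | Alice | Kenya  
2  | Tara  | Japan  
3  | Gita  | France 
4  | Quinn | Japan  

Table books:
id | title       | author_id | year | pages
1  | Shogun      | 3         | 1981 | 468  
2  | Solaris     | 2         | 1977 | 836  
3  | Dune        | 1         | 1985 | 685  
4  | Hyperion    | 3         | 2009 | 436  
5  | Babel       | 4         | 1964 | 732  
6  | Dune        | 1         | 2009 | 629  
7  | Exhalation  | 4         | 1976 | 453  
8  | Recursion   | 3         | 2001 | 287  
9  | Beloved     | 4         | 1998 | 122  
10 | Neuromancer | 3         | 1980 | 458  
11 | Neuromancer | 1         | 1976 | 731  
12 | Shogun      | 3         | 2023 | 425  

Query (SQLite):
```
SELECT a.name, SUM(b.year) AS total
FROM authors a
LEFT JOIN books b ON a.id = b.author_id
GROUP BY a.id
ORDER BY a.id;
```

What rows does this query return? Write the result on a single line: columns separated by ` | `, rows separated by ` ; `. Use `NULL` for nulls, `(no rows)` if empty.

LEFT JOIN keeps every authors row; unmatched ones get NULL for books columns.
Group by authors.id and compute SUM(b.year). SUM over an all-NULL group is NULL.
  1: ids {3, 6, 11} → SUM(b.year)=5970
  2: ids {2} → SUM(b.year)=1977
  3: ids {1, 4, 8, 10, 12} → SUM(b.year)=9994
  4: ids {5, 7, 9} → SUM(b.year)=5938

Alice | 5970 ; Tara | 1977 ; Gita | 9994 ; Quinn | 5938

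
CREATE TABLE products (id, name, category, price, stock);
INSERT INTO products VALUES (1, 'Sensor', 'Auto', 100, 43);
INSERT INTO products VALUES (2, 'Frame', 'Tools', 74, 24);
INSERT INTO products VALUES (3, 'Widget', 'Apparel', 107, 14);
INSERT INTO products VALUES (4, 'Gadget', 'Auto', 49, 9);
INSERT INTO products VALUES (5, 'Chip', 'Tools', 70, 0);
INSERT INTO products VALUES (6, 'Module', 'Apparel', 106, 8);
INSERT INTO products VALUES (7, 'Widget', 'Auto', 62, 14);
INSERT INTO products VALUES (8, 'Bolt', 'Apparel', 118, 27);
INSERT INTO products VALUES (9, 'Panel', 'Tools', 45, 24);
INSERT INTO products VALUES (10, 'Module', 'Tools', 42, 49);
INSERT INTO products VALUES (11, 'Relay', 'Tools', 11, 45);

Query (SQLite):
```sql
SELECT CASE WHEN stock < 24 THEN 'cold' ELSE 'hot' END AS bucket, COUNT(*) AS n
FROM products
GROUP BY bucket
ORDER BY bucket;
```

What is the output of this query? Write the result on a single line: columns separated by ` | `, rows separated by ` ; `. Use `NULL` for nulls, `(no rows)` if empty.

cold | 5 ; hot | 6

Bucket rows by stock < 24 → 'cold' else 'hot'; count each bucket.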